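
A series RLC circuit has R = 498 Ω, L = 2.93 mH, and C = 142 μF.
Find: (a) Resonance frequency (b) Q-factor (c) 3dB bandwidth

Step 1 — Resonance condition Im(Z)=0 gives ω₀ = 1/√(LC).
Step 2 — ω₀ = 1/√(0.00293·0.000142) = 1550 rad/s.
Step 3 — f₀ = ω₀/(2π) = 246.7 Hz.
Step 4 — Series Q: Q = ω₀L/R = 1550·0.00293/498 = 0.009121.
Step 5 — 3dB bandwidth: Δω = ω₀/Q = 1.7e+05 rad/s; BW = Δω/(2π) = 2.705e+04 Hz.

(a) f₀ = 246.7 Hz  (b) Q = 0.009121  (c) BW = 2.705e+04 Hz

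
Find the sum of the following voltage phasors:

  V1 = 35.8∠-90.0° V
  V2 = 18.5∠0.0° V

Step 1 — Convert each phasor to rectangular form:
  V1 = 35.8·(cos(-90.0°) + j·sin(-90.0°)) = 0 - j35.8 V
  V2 = 18.5·(cos(0.0°) + j·sin(0.0°)) = 18.5 V
Step 2 — Sum components: V_total = 18.5 - j35.8 V.
Step 3 — Convert to polar: |V_total| = 40.3 V, ∠V_total = -62.7°.

V_total = 40.3∠-62.7° V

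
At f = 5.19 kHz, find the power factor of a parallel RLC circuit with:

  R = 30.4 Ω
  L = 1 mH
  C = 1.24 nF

Step 1 — Angular frequency: ω = 2π·f = 2π·5190 = 3.261e+04 rad/s.
Step 2 — Component impedances:
  R: Z = R = 30.4 Ω
  L: Z = jωL = j·3.261e+04·0.001 = 0 + j32.61 Ω
  C: Z = 1/(jωC) = -j/(ω·C) = 0 - j2.473e+04 Ω
Step 3 — Parallel combination: 1/Z_total = 1/R + 1/L + 1/C; Z_total = 16.28 + j15.16 Ω = 22.25∠43.0° Ω.
Step 4 — Power factor: PF = cos(φ) = Re(Z)/|Z| = 16.285/22.25 = 0.7319.
Step 5 — Type: Im(Z) = 15.16 ⇒ lagging (phase φ = 43.0°).

PF = 0.7319 (lagging, φ = 43.0°)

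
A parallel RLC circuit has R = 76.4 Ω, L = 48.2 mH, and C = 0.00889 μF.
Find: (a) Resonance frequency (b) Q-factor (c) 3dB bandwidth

Step 1 — Resonance: ω₀ = 1/√(LC) = 1/√(0.0482·8.89e-09) = 4.831e+04 rad/s.
Step 2 — f₀ = ω₀/(2π) = 7689 Hz.
Step 3 — Parallel Q: Q = R/(ω₀L) = 76.4/(4.831e+04·0.0482) = 0.03281.
Step 4 — Bandwidth: Δω = ω₀/Q = 1.472e+06 rad/s; BW = Δω/(2π) = 2.343e+05 Hz.

(a) f₀ = 7689 Hz  (b) Q = 0.03281  (c) BW = 2.343e+05 Hz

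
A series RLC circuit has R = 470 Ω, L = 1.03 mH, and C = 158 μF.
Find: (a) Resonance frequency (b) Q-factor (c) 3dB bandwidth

Step 1 — Resonance condition Im(Z)=0 gives ω₀ = 1/√(LC).
Step 2 — ω₀ = 1/√(0.00103·0.000158) = 2479 rad/s.
Step 3 — f₀ = ω₀/(2π) = 394.5 Hz.
Step 4 — Series Q: Q = ω₀L/R = 2479·0.00103/470 = 0.005432.
Step 5 — 3dB bandwidth: Δω = ω₀/Q = 4.563e+05 rad/s; BW = Δω/(2π) = 7.262e+04 Hz.

(a) f₀ = 394.5 Hz  (b) Q = 0.005432  (c) BW = 7.262e+04 Hz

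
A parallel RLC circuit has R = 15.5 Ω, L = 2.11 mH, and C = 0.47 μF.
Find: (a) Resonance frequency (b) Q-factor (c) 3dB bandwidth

Step 1 — Resonance: ω₀ = 1/√(LC) = 1/√(0.00211·4.7e-07) = 3.175e+04 rad/s.
Step 2 — f₀ = ω₀/(2π) = 5054 Hz.
Step 3 — Parallel Q: Q = R/(ω₀L) = 15.5/(3.175e+04·0.00211) = 0.2313.
Step 4 — Bandwidth: Δω = ω₀/Q = 1.373e+05 rad/s; BW = Δω/(2π) = 2.185e+04 Hz.

(a) f₀ = 5054 Hz  (b) Q = 0.2313  (c) BW = 2.185e+04 Hz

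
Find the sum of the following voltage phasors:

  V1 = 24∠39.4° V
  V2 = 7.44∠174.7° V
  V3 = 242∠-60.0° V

Step 1 — Convert each phasor to rectangular form:
  V1 = 24·(cos(39.4°) + j·sin(39.4°)) = 18.55 + j15.23 V
  V2 = 7.44·(cos(174.7°) + j·sin(174.7°)) = -7.408 + j0.6872 V
  V3 = 242·(cos(-60.0°) + j·sin(-60.0°)) = 121 - j209.6 V
Step 2 — Sum components: V_total = 132.1 - j193.7 V.
Step 3 — Convert to polar: |V_total| = 234.4 V, ∠V_total = -55.7°.

V_total = 234.4∠-55.7° V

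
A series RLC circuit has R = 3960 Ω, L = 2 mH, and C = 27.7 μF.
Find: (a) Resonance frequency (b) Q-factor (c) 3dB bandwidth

Step 1 — Resonance: ω₀ = 1/√(LC) = 1/√(0.002·2.77e-05) = 4249 rad/s.
Step 2 — f₀ = ω₀/(2π) = 676.2 Hz.
Step 3 — Series Q: Q = ω₀L/R = 4249·0.002/3960 = 0.002146.
Step 4 — Bandwidth: Δω = ω₀/Q = 1.98e+06 rad/s; BW = Δω/(2π) = 3.151e+05 Hz.

(a) f₀ = 676.2 Hz  (b) Q = 0.002146  (c) BW = 3.151e+05 Hz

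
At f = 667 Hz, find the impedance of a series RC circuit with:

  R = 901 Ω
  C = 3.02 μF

Step 1 — Angular frequency: ω = 2π·f = 2π·667 = 4191 rad/s.
Step 2 — Component impedances:
  R: Z = R = 901 Ω
  C: Z = 1/(jωC) = -j/(ω·C) = 0 - j79.01 Ω
Step 3 — Series combination: Z_total = R + C = 901 - j79.01 Ω = 904.5∠-5.0° Ω.

Z = 901 - j79.01 Ω = 904.5∠-5.0° Ω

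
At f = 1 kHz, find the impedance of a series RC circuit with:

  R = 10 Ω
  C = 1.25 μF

Step 1 — Angular frequency: ω = 2π·f = 2π·1000 = 6283 rad/s.
Step 2 — Component impedances:
  R: Z = R = 10 Ω
  C: Z = 1/(jωC) = -j/(ω·C) = 0 - j127.3 Ω
Step 3 — Series combination: Z_total = R + C = 10 - j127.3 Ω = 127.7∠-85.5° Ω.

Z = 10 - j127.3 Ω = 127.7∠-85.5° Ω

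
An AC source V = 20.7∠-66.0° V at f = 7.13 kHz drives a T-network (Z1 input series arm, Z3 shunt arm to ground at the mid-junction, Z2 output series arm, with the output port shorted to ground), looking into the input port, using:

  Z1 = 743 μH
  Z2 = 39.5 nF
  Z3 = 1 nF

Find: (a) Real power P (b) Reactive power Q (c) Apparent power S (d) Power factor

Step 1 — Angular frequency: ω = 2π·f = 2π·7130 = 4.48e+04 rad/s.
Step 2 — Component impedances:
  Z1: Z = jωL = j·4.48e+04·0.000743 = 0 + j33.29 Ω
  Z2: Z = 1/(jωC) = -j/(ω·C) = 0 - j565.1 Ω
  Z3: Z = 1/(jωC) = -j/(ω·C) = 0 - j2.232e+04 Ω
Step 3 — With the output port shorted to ground, the output series arm Z2 runs from the junction to ground; the shunt arm Z3 also runs from the junction to ground. They appear in parallel: Z3 || Z2 = 0 - j551.2 Ω.
Step 4 — Series with input arm Z1: Z_in = Z1 + (Z3 || Z2) = 0 - j517.9 Ω = 517.9∠-90.0° Ω.
Step 5 — Source phasor: V = 20.7∠-66.0° V = 8.419 - j18.91 V.
Step 6 — Current: I = V / Z = 0.03652 + j0.01626 A = 0.03997∠24.0° A.
Step 7 — Complex power: S = V·I* = 0 - j0.8274 VA.
Step 8 — Real power: P = Re(S) = 0 W.
Step 9 — Reactive power: Q = Im(S) = -0.8274 VAR.
Step 10 — Apparent power: |S| = 0.8274 VA.
Step 11 — Power factor: PF = P/|S| = 0 (leading).

(a) P = 0 W  (b) Q = -0.8274 VAR  (c) S = 0.8274 VA  (d) PF = 0 (leading)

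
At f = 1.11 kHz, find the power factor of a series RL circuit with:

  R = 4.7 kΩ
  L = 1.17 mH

Step 1 — Angular frequency: ω = 2π·f = 2π·1110 = 6974 rad/s.
Step 2 — Component impedances:
  R: Z = R = 4700 Ω
  L: Z = jωL = j·6974·0.00117 = 0 + j8.16 Ω
Step 3 — Series combination: Z_total = R + L = 4700 + j8.16 Ω = 4700∠0.1° Ω.
Step 4 — Power factor: PF = cos(φ) = Re(Z)/|Z| = 4700/4700 = 1.
Step 5 — Type: Im(Z) = 8.16 ⇒ lagging (phase φ = 0.1°).

PF = 1 (lagging, φ = 0.1°)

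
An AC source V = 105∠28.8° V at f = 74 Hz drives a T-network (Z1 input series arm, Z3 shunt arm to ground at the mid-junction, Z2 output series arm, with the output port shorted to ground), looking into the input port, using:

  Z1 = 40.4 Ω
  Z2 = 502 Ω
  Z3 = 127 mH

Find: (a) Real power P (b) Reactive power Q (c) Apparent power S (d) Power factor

Step 1 — Angular frequency: ω = 2π·f = 2π·74 = 465 rad/s.
Step 2 — Component impedances:
  Z1: Z = R = 40.4 Ω
  Z2: Z = R = 502 Ω
  Z3: Z = jωL = j·465·0.127 = 0 + j59.05 Ω
Step 3 — With the output port shorted to ground, the output series arm Z2 runs from the junction to ground; the shunt arm Z3 also runs from the junction to ground. They appear in parallel: Z3 || Z2 = 6.851 + j58.24 Ω.
Step 4 — Series with input arm Z1: Z_in = Z1 + (Z3 || Z2) = 47.25 + j58.24 Ω = 75∠50.9° Ω.
Step 5 — Source phasor: V = 105∠28.8° V = 92.01 + j50.58 V.
Step 6 — Current: I = V / Z = 1.297 - j0.5278 A = 1.4∠-22.1° A.
Step 7 — Complex power: S = V·I* = 92.61 + j114.2 VA.
Step 8 — Real power: P = Re(S) = 92.61 W.
Step 9 — Reactive power: Q = Im(S) = 114.2 VAR.
Step 10 — Apparent power: |S| = 147 VA.
Step 11 — Power factor: PF = P/|S| = 0.63 (lagging).

(a) P = 92.61 W  (b) Q = 114.2 VAR  (c) S = 147 VA  (d) PF = 0.63 (lagging)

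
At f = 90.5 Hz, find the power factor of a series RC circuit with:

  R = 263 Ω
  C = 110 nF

Step 1 — Angular frequency: ω = 2π·f = 2π·90.5 = 568.6 rad/s.
Step 2 — Component impedances:
  R: Z = R = 263 Ω
  C: Z = 1/(jωC) = -j/(ω·C) = 0 - j1.599e+04 Ω
Step 3 — Series combination: Z_total = R + C = 263 - j1.599e+04 Ω = 1.599e+04∠-89.1° Ω.
Step 4 — Power factor: PF = cos(φ) = Re(Z)/|Z| = 263/1.599e+04 = 0.01645.
Step 5 — Type: Im(Z) = -1.599e+04 ⇒ leading (phase φ = -89.1°).

PF = 0.01645 (leading, φ = -89.1°)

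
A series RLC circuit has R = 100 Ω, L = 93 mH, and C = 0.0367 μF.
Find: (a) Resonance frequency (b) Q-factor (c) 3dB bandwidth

Step 1 — Resonance: ω₀ = 1/√(LC) = 1/√(0.093·3.67e-08) = 1.712e+04 rad/s.
Step 2 — f₀ = ω₀/(2π) = 2724 Hz.
Step 3 — Series Q: Q = ω₀L/R = 1.712e+04·0.093/100 = 15.92.
Step 4 — Bandwidth: Δω = ω₀/Q = 1075 rad/s; BW = Δω/(2π) = 171.1 Hz.

(a) f₀ = 2724 Hz  (b) Q = 15.92  (c) BW = 171.1 Hz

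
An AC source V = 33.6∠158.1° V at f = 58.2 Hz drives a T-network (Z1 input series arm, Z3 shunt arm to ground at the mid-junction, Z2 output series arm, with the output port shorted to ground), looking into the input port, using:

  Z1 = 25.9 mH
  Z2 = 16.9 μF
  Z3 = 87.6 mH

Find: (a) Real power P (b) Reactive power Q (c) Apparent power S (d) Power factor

Step 1 — Angular frequency: ω = 2π·f = 2π·58.2 = 365.7 rad/s.
Step 2 — Component impedances:
  Z1: Z = jωL = j·365.7·0.0259 = 0 + j9.471 Ω
  Z2: Z = 1/(jωC) = -j/(ω·C) = 0 - j161.8 Ω
  Z3: Z = jωL = j·365.7·0.0876 = 0 + j32.03 Ω
Step 3 — With the output port shorted to ground, the output series arm Z2 runs from the junction to ground; the shunt arm Z3 also runs from the junction to ground. They appear in parallel: Z3 || Z2 = 0 + j39.94 Ω.
Step 4 — Series with input arm Z1: Z_in = Z1 + (Z3 || Z2) = 0 + j49.41 Ω = 49.41∠90.0° Ω.
Step 5 — Source phasor: V = 33.6∠158.1° V = -31.18 + j12.53 V.
Step 6 — Current: I = V / Z = 0.2536 + j0.6309 A = 0.68∠68.1° A.
Step 7 — Complex power: S = V·I* = 0 + j22.85 VA.
Step 8 — Real power: P = Re(S) = 0 W.
Step 9 — Reactive power: Q = Im(S) = 22.85 VAR.
Step 10 — Apparent power: |S| = 22.85 VA.
Step 11 — Power factor: PF = P/|S| = 0 (lagging).

(a) P = 0 W  (b) Q = 22.85 VAR  (c) S = 22.85 VA  (d) PF = 0 (lagging)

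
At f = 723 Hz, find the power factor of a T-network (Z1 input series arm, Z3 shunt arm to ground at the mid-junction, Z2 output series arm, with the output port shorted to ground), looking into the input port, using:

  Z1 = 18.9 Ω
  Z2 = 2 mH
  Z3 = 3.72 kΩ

Step 1 — Angular frequency: ω = 2π·f = 2π·723 = 4543 rad/s.
Step 2 — Component impedances:
  Z1: Z = R = 18.9 Ω
  Z2: Z = jωL = j·4543·0.002 = 0 + j9.085 Ω
  Z3: Z = R = 3720 Ω
Step 3 — With the output port shorted to ground, the output series arm Z2 runs from the junction to ground; the shunt arm Z3 also runs from the junction to ground. They appear in parallel: Z3 || Z2 = 0.02219 + j9.085 Ω.
Step 4 — Series with input arm Z1: Z_in = Z1 + (Z3 || Z2) = 18.92 + j9.085 Ω = 20.99∠25.6° Ω.
Step 5 — Power factor: PF = cos(φ) = Re(Z)/|Z| = 18.922/20.99 = 0.9015.
Step 6 — Type: Im(Z) = 9.085 ⇒ lagging (phase φ = 25.6°).

PF = 0.9015 (lagging, φ = 25.6°)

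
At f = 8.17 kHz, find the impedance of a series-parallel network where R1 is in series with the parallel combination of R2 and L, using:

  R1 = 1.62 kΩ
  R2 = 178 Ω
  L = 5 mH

Step 1 — Angular frequency: ω = 2π·f = 2π·8170 = 5.133e+04 rad/s.
Step 2 — Component impedances:
  R1: Z = R = 1620 Ω
  R2: Z = R = 178 Ω
  L: Z = jωL = j·5.133e+04·0.005 = 0 + j256.7 Ω
Step 3 — Parallel branch: R2 || L = 1/(1/R2 + 1/L) = 120.2 + j83.35 Ω.
Step 4 — Series with R1: Z_total = R1 + (R2 || L) = 1740 + j83.35 Ω = 1742∠2.7° Ω.

Z = 1740 + j83.35 Ω = 1742∠2.7° Ω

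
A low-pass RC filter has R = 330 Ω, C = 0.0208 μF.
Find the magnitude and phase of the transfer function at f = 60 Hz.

Step 1 — Angular frequency: ω = 2π·60 = 377 rad/s.
Step 2 — Transfer function: H(jω) = 1/(1 + jωRC).
Step 3 — Denominator: 1 + jωRC = 1 + j·377·330·2.08e-08 = 1 + j0.002588.
Step 4 — H = 1 - j0.002588.
Step 5 — Magnitude: |H| = 1 (-0.0 dB); phase: φ = -0.1°.

|H| = 1 (-0.0 dB), φ = -0.1°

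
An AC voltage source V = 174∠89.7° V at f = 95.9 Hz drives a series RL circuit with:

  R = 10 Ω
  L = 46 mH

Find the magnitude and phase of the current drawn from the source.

Step 1 — Angular frequency: ω = 2π·f = 2π·95.9 = 602.6 rad/s.
Step 2 — Component impedances:
  R: Z = R = 10 Ω
  L: Z = jωL = j·602.6·0.046 = 0 + j27.72 Ω
Step 3 — Series combination: Z_total = R + L = 10 + j27.72 Ω = 29.47∠70.2° Ω.
Step 4 — Source phasor: V = 174∠89.7° V = 0.9111 + j174 V.
Step 5 — Ohm's law: I = V / Z_total = (0.9111 + j174) / (10 + j27.72) = 5.565 + j1.975 A.
Step 6 — Convert to polar: |I| = 5.905 A, ∠I = 19.5°.

I = 5.905∠19.5° A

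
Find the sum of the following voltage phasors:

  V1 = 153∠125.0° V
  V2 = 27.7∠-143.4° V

Step 1 — Convert each phasor to rectangular form:
  V1 = 153·(cos(125.0°) + j·sin(125.0°)) = -87.76 + j125.3 V
  V2 = 27.7·(cos(-143.4°) + j·sin(-143.4°)) = -22.24 - j16.52 V
Step 2 — Sum components: V_total = -110 + j108.8 V.
Step 3 — Convert to polar: |V_total| = 154.7 V, ∠V_total = 135.3°.

V_total = 154.7∠135.3° V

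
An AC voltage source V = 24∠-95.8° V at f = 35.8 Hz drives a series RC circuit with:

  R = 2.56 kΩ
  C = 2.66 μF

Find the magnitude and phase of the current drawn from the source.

Step 1 — Angular frequency: ω = 2π·f = 2π·35.8 = 224.9 rad/s.
Step 2 — Component impedances:
  R: Z = R = 2560 Ω
  C: Z = 1/(jωC) = -j/(ω·C) = 0 - j1671 Ω
Step 3 — Series combination: Z_total = R + C = 2560 - j1671 Ω = 3057∠-33.1° Ω.
Step 4 — Source phasor: V = 24∠-95.8° V = -2.425 - j23.88 V.
Step 5 — Ohm's law: I = V / Z_total = (-2.425 - j23.88) / (2560 - j1671) = 0.003605 - j0.006973 A.
Step 6 — Convert to polar: |I| = 0.00785 A, ∠I = -62.7°.

I = 0.00785∠-62.7° A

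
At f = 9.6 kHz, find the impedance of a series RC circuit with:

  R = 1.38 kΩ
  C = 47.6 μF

Step 1 — Angular frequency: ω = 2π·f = 2π·9600 = 6.032e+04 rad/s.
Step 2 — Component impedances:
  R: Z = R = 1380 Ω
  C: Z = 1/(jωC) = -j/(ω·C) = 0 - j0.3483 Ω
Step 3 — Series combination: Z_total = R + C = 1380 - j0.3483 Ω = 1380∠-0.0° Ω.

Z = 1380 - j0.3483 Ω = 1380∠-0.0° Ω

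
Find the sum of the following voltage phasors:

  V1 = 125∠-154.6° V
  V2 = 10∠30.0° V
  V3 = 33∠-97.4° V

Step 1 — Convert each phasor to rectangular form:
  V1 = 125·(cos(-154.6°) + j·sin(-154.6°)) = -112.9 - j53.62 V
  V2 = 10·(cos(30.0°) + j·sin(30.0°)) = 8.66 + j5 V
  V3 = 33·(cos(-97.4°) + j·sin(-97.4°)) = -4.25 - j32.73 V
Step 2 — Sum components: V_total = -108.5 - j81.34 V.
Step 3 — Convert to polar: |V_total| = 135.6 V, ∠V_total = -143.1°.

V_total = 135.6∠-143.1° V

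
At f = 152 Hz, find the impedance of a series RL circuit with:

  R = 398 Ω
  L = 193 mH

Step 1 — Angular frequency: ω = 2π·f = 2π·152 = 955 rad/s.
Step 2 — Component impedances:
  R: Z = R = 398 Ω
  L: Z = jωL = j·955·0.193 = 0 + j184.3 Ω
Step 3 — Series combination: Z_total = R + L = 398 + j184.3 Ω = 438.6∠24.9° Ω.

Z = 398 + j184.3 Ω = 438.6∠24.9° Ω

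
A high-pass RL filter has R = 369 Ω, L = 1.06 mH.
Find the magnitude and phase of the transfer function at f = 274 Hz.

Step 1 — Angular frequency: ω = 2π·274 = 1722 rad/s.
Step 2 — Transfer function: H(jω) = jωL/(R + jωL).
Step 3 — Numerator jωL = j·1.825; denominator R + jωL = 369 + j1.825.
Step 4 — H = 2.446e-05 + j0.004945.
Step 5 — Magnitude: |H| = 0.004945 (-46.1 dB); phase: φ = 89.7°.

|H| = 0.004945 (-46.1 dB), φ = 89.7°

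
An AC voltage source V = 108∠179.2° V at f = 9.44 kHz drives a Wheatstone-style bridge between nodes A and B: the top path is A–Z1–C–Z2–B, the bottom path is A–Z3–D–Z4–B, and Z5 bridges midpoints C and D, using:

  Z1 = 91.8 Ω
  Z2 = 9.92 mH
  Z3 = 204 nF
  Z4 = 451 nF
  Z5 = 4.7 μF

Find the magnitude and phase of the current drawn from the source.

Step 1 — Angular frequency: ω = 2π·f = 2π·9440 = 5.931e+04 rad/s.
Step 2 — Component impedances:
  Z1: Z = R = 91.8 Ω
  Z2: Z = jωL = j·5.931e+04·0.00992 = 0 + j588.4 Ω
  Z3: Z = 1/(jωC) = -j/(ω·C) = 0 - j82.65 Ω
  Z4: Z = 1/(jωC) = -j/(ω·C) = 0 - j37.38 Ω
  Z5: Z = 1/(jωC) = -j/(ω·C) = 0 - j3.587 Ω
Step 3 — Bridge requires nodal analysis (the Z5 bridge couples midpoints C and D, so the two paths cannot be reduced to a simple series/parallel combination). Setting node B to ground and injecting 1 A at node A, the 3-node admittance system at A, C, D solves to V_A = Z_AB = 39.28 - j85.67 Ω = 94.25∠-65.4° Ω.
Step 4 — Source phasor: V = 108∠179.2° V = -108 + j1.508 V.
Step 5 — Ohm's law: I = V / Z_total = (-108 + j1.508) / (39.28 - j85.67) = -0.4921 - j1.035 A.
Step 6 — Convert to polar: |I| = 1.146 A, ∠I = -115.4°.

I = 1.146∠-115.4° A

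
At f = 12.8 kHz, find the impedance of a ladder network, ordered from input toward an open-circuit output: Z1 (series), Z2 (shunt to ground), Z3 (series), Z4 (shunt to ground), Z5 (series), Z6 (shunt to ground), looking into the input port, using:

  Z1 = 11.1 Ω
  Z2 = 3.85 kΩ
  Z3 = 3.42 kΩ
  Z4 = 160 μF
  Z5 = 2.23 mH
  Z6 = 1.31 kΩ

Step 1 — Angular frequency: ω = 2π·f = 2π·1.28e+04 = 8.042e+04 rad/s.
Step 2 — Component impedances:
  Z1: Z = R = 11.1 Ω
  Z2: Z = R = 3850 Ω
  Z3: Z = R = 3420 Ω
  Z4: Z = 1/(jωC) = -j/(ω·C) = 0 - j0.07771 Ω
  Z5: Z = jωL = j·8.042e+04·0.00223 = 0 + j179.3 Ω
  Z6: Z = R = 1310 Ω
Step 3 — Ladder network (open output): work backward from the far end, alternating series and parallel combinations. Z_in = 1822 - j0.02179 Ω = 1822∠-0.0° Ω.

Z = 1822 - j0.02179 Ω = 1822∠-0.0° Ω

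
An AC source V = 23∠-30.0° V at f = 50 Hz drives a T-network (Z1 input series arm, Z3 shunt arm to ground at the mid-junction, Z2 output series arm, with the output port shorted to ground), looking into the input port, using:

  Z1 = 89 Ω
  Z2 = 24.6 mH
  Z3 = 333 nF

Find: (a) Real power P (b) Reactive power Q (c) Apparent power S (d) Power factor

Step 1 — Angular frequency: ω = 2π·f = 2π·50 = 314.2 rad/s.
Step 2 — Component impedances:
  Z1: Z = R = 89 Ω
  Z2: Z = jωL = j·314.2·0.0246 = 0 + j7.728 Ω
  Z3: Z = 1/(jωC) = -j/(ω·C) = 0 - j9559 Ω
Step 3 — With the output port shorted to ground, the output series arm Z2 runs from the junction to ground; the shunt arm Z3 also runs from the junction to ground. They appear in parallel: Z3 || Z2 = 0 + j7.735 Ω.
Step 4 — Series with input arm Z1: Z_in = Z1 + (Z3 || Z2) = 89 + j7.735 Ω = 89.34∠5.0° Ω.
Step 5 — Source phasor: V = 23∠-30.0° V = 19.92 - j11.5 V.
Step 6 — Current: I = V / Z = 0.211 - j0.1475 A = 0.2575∠-35.0° A.
Step 7 — Complex power: S = V·I* = 5.899 + j0.5127 VA.
Step 8 — Real power: P = Re(S) = 5.899 W.
Step 9 — Reactive power: Q = Im(S) = 0.5127 VAR.
Step 10 — Apparent power: |S| = 5.922 VA.
Step 11 — Power factor: PF = P/|S| = 0.9962 (lagging).

(a) P = 5.899 W  (b) Q = 0.5127 VAR  (c) S = 5.922 VA  (d) PF = 0.9962 (lagging)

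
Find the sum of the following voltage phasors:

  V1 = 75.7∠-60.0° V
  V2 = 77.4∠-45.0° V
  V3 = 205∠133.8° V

Step 1 — Convert each phasor to rectangular form:
  V1 = 75.7·(cos(-60.0°) + j·sin(-60.0°)) = 37.85 - j65.56 V
  V2 = 77.4·(cos(-45.0°) + j·sin(-45.0°)) = 54.73 - j54.73 V
  V3 = 205·(cos(133.8°) + j·sin(133.8°)) = -141.9 + j148 V
Step 2 — Sum components: V_total = -49.31 + j27.67 V.
Step 3 — Convert to polar: |V_total| = 56.54 V, ∠V_total = 150.7°.

V_total = 56.54∠150.7° V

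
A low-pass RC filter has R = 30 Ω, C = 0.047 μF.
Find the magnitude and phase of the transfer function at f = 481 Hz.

Step 1 — Angular frequency: ω = 2π·481 = 3022 rad/s.
Step 2 — Transfer function: H(jω) = 1/(1 + jωRC).
Step 3 — Denominator: 1 + jωRC = 1 + j·3022·30·4.7e-08 = 1 + j0.004261.
Step 4 — H = 1 - j0.004261.
Step 5 — Magnitude: |H| = 1 (-0.0 dB); phase: φ = -0.2°.

|H| = 1 (-0.0 dB), φ = -0.2°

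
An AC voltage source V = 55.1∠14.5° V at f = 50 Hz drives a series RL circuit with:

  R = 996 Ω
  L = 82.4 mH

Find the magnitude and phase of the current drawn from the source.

Step 1 — Angular frequency: ω = 2π·f = 2π·50 = 314.2 rad/s.
Step 2 — Component impedances:
  R: Z = R = 996 Ω
  L: Z = jωL = j·314.2·0.0824 = 0 + j25.89 Ω
Step 3 — Series combination: Z_total = R + L = 996 + j25.89 Ω = 996.3∠1.5° Ω.
Step 4 — Source phasor: V = 55.1∠14.5° V = 53.34 + j13.8 V.
Step 5 — Ohm's law: I = V / Z_total = (53.34 + j13.8) / (996 + j25.89) = 0.05388 + j0.01245 A.
Step 6 — Convert to polar: |I| = 0.0553 A, ∠I = 13.0°.

I = 0.0553∠13.0° A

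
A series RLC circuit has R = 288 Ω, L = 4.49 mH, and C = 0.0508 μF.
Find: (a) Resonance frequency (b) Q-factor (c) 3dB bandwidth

Step 1 — Resonance condition Im(Z)=0 gives ω₀ = 1/√(LC).
Step 2 — ω₀ = 1/√(0.00449·5.08e-08) = 6.621e+04 rad/s.
Step 3 — f₀ = ω₀/(2π) = 1.054e+04 Hz.
Step 4 — Series Q: Q = ω₀L/R = 6.621e+04·0.00449/288 = 1.032.
Step 5 — 3dB bandwidth: Δω = ω₀/Q = 6.414e+04 rad/s; BW = Δω/(2π) = 1.021e+04 Hz.

(a) f₀ = 1.054e+04 Hz  (b) Q = 1.032  (c) BW = 1.021e+04 Hz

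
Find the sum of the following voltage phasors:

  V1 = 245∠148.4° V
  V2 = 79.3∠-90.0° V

Step 1 — Convert each phasor to rectangular form:
  V1 = 245·(cos(148.4°) + j·sin(148.4°)) = -208.7 + j128.4 V
  V2 = 79.3·(cos(-90.0°) + j·sin(-90.0°)) = 0 - j79.3 V
Step 2 — Sum components: V_total = -208.7 + j49.08 V.
Step 3 — Convert to polar: |V_total| = 214.4 V, ∠V_total = 166.8°.

V_total = 214.4∠166.8° V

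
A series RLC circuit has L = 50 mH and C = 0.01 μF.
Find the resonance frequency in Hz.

Step 1 — Resonance condition Im(Z)=0 gives ω₀ = 1/√(LC).
Step 2 — ω₀ = 1/√(0.05·1e-08) = 4.472e+04 rad/s.
Step 3 — f₀ = ω₀/(2π) = 7118 Hz.

f₀ = 7118 Hz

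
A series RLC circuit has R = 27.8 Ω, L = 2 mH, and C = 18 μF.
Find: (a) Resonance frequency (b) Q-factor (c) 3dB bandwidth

Step 1 — Resonance: ω₀ = 1/√(LC) = 1/√(0.002·1.8e-05) = 5270 rad/s.
Step 2 — f₀ = ω₀/(2π) = 838.8 Hz.
Step 3 — Series Q: Q = ω₀L/R = 5270·0.002/27.8 = 0.3792.
Step 4 — Bandwidth: Δω = ω₀/Q = 1.39e+04 rad/s; BW = Δω/(2π) = 2212 Hz.

(a) f₀ = 838.8 Hz  (b) Q = 0.3792  (c) BW = 2212 Hz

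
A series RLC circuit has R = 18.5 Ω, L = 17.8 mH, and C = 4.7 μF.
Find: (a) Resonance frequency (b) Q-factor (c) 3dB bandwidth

Step 1 — Resonance: ω₀ = 1/√(LC) = 1/√(0.0178·4.7e-06) = 3457 rad/s.
Step 2 — f₀ = ω₀/(2π) = 550.3 Hz.
Step 3 — Series Q: Q = ω₀L/R = 3457·0.0178/18.5 = 3.327.
Step 4 — Bandwidth: Δω = ω₀/Q = 1039 rad/s; BW = Δω/(2π) = 165.4 Hz.

(a) f₀ = 550.3 Hz  (b) Q = 3.327  (c) BW = 165.4 Hz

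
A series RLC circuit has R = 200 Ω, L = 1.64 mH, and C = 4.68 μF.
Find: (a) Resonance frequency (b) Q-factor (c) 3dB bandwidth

Step 1 — Resonance condition Im(Z)=0 gives ω₀ = 1/√(LC).
Step 2 — ω₀ = 1/√(0.00164·4.68e-06) = 1.141e+04 rad/s.
Step 3 — f₀ = ω₀/(2π) = 1817 Hz.
Step 4 — Series Q: Q = ω₀L/R = 1.141e+04·0.00164/200 = 0.0936.
Step 5 — 3dB bandwidth: Δω = ω₀/Q = 1.22e+05 rad/s; BW = Δω/(2π) = 1.941e+04 Hz.

(a) f₀ = 1817 Hz  (b) Q = 0.0936  (c) BW = 1.941e+04 Hz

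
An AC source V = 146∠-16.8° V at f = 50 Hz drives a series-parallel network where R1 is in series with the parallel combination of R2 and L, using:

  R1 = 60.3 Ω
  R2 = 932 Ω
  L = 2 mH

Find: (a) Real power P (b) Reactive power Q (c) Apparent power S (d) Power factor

Step 1 — Angular frequency: ω = 2π·f = 2π·50 = 314.2 rad/s.
Step 2 — Component impedances:
  R1: Z = R = 60.3 Ω
  R2: Z = R = 932 Ω
  L: Z = jωL = j·314.2·0.002 = 0 + j0.6283 Ω
Step 3 — Parallel branch: R2 || L = 1/(1/R2 + 1/L) = 0.0004236 + j0.6283 Ω.
Step 4 — Series with R1: Z_total = R1 + (R2 || L) = 60.3 + j0.6283 Ω = 60.3∠0.6° Ω.
Step 5 — Source phasor: V = 146∠-16.8° V = 139.8 - j42.2 V.
Step 6 — Current: I = V / Z = 2.31 - j0.7239 A = 2.421∠-17.4° A.
Step 7 — Complex power: S = V·I* = 353.5 + j3.683 VA.
Step 8 — Real power: P = Re(S) = 353.5 W.
Step 9 — Reactive power: Q = Im(S) = 3.683 VAR.
Step 10 — Apparent power: |S| = 353.5 VA.
Step 11 — Power factor: PF = P/|S| = 0.9999 (lagging).

(a) P = 353.5 W  (b) Q = 3.683 VAR  (c) S = 353.5 VA  (d) PF = 0.9999 (lagging)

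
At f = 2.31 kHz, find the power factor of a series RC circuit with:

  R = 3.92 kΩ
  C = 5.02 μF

Step 1 — Angular frequency: ω = 2π·f = 2π·2310 = 1.451e+04 rad/s.
Step 2 — Component impedances:
  R: Z = R = 3920 Ω
  C: Z = 1/(jωC) = -j/(ω·C) = 0 - j13.72 Ω
Step 3 — Series combination: Z_total = R + C = 3920 - j13.72 Ω = 3920∠-0.2° Ω.
Step 4 — Power factor: PF = cos(φ) = Re(Z)/|Z| = 3920/3920 = 1.
Step 5 — Type: Im(Z) = -13.72 ⇒ leading (phase φ = -0.2°).

PF = 1 (leading, φ = -0.2°)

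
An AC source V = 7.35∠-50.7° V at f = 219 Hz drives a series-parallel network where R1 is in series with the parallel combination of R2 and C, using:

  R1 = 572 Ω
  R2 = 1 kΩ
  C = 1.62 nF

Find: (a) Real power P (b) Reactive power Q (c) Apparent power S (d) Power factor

Step 1 — Angular frequency: ω = 2π·f = 2π·219 = 1376 rad/s.
Step 2 — Component impedances:
  R1: Z = R = 572 Ω
  R2: Z = R = 1000 Ω
  C: Z = 1/(jωC) = -j/(ω·C) = 0 - j4.486e+05 Ω
Step 3 — Parallel branch: R2 || C = 1/(1/R2 + 1/C) = 1000 - j2.229 Ω.
Step 4 — Series with R1: Z_total = R1 + (R2 || C) = 1572 - j2.229 Ω = 1572∠-0.1° Ω.
Step 5 — Source phasor: V = 7.35∠-50.7° V = 4.655 - j5.688 V.
Step 6 — Current: I = V / Z = 0.002967 - j0.003614 A = 0.004676∠-50.6° A.
Step 7 — Complex power: S = V·I* = 0.03437 - j4.873e-05 VA.
Step 8 — Real power: P = Re(S) = 0.03437 W.
Step 9 — Reactive power: Q = Im(S) = -4.873e-05 VAR.
Step 10 — Apparent power: |S| = 0.03437 VA.
Step 11 — Power factor: PF = P/|S| = 1 (leading).

(a) P = 0.03437 W  (b) Q = -4.873e-05 VAR  (c) S = 0.03437 VA  (d) PF = 1 (leading)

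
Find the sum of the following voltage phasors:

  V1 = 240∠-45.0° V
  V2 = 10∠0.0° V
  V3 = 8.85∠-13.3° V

Step 1 — Convert each phasor to rectangular form:
  V1 = 240·(cos(-45.0°) + j·sin(-45.0°)) = 169.7 - j169.7 V
  V2 = 10·(cos(0.0°) + j·sin(0.0°)) = 10 V
  V3 = 8.85·(cos(-13.3°) + j·sin(-13.3°)) = 8.613 - j2.036 V
Step 2 — Sum components: V_total = 188.3 - j171.7 V.
Step 3 — Convert to polar: |V_total| = 254.9 V, ∠V_total = -42.4°.

V_total = 254.9∠-42.4° V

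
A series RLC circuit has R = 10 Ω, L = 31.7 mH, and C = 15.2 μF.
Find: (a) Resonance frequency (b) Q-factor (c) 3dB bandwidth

Step 1 — Resonance: ω₀ = 1/√(LC) = 1/√(0.0317·1.52e-05) = 1441 rad/s.
Step 2 — f₀ = ω₀/(2π) = 229.3 Hz.
Step 3 — Series Q: Q = ω₀L/R = 1441·0.0317/10 = 4.567.
Step 4 — Bandwidth: Δω = ω₀/Q = 315.5 rad/s; BW = Δω/(2π) = 50.21 Hz.

(a) f₀ = 229.3 Hz  (b) Q = 4.567  (c) BW = 50.21 Hz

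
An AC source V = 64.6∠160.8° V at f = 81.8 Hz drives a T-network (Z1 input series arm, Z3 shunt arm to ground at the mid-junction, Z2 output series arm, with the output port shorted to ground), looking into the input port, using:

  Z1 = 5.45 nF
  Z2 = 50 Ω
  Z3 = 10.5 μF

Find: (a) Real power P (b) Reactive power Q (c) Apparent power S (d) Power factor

Step 1 — Angular frequency: ω = 2π·f = 2π·81.8 = 514 rad/s.
Step 2 — Component impedances:
  Z1: Z = 1/(jωC) = -j/(ω·C) = 0 - j3.57e+05 Ω
  Z2: Z = R = 50 Ω
  Z3: Z = 1/(jωC) = -j/(ω·C) = 0 - j185.3 Ω
Step 3 — With the output port shorted to ground, the output series arm Z2 runs from the junction to ground; the shunt arm Z3 also runs from the junction to ground. They appear in parallel: Z3 || Z2 = 46.61 - j12.58 Ω.
Step 4 — Series with input arm Z1: Z_in = Z1 + (Z3 || Z2) = 46.61 - j3.57e+05 Ω = 3.57e+05∠-90.0° Ω.
Step 5 — Source phasor: V = 64.6∠160.8° V = -61.01 + j21.24 V.
Step 6 — Current: I = V / Z = -5.953e-05 - j0.0001709 A = 0.0001809∠-109.2° A.
Step 7 — Complex power: S = V·I* = 1.526e-06 - j0.01169 VA.
Step 8 — Real power: P = Re(S) = 1.526e-06 W.
Step 9 — Reactive power: Q = Im(S) = -0.01169 VAR.
Step 10 — Apparent power: |S| = 0.01169 VA.
Step 11 — Power factor: PF = P/|S| = 0.0001305 (leading).

(a) P = 1.526e-06 W  (b) Q = -0.01169 VAR  (c) S = 0.01169 VA  (d) PF = 0.0001305 (leading)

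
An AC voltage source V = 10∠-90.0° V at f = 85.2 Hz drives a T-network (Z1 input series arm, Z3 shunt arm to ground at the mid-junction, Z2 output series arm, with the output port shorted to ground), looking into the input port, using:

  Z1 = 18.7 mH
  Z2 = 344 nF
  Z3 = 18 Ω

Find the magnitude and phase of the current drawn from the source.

Step 1 — Angular frequency: ω = 2π·f = 2π·85.2 = 535.3 rad/s.
Step 2 — Component impedances:
  Z1: Z = jωL = j·535.3·0.0187 = 0 + j10.01 Ω
  Z2: Z = 1/(jωC) = -j/(ω·C) = 0 - j5430 Ω
  Z3: Z = R = 18 Ω
Step 3 — With the output port shorted to ground, the output series arm Z2 runs from the junction to ground; the shunt arm Z3 also runs from the junction to ground. They appear in parallel: Z3 || Z2 = 18 - j0.05966 Ω.
Step 4 — Series with input arm Z1: Z_in = Z1 + (Z3 || Z2) = 18 + j9.951 Ω = 20.57∠28.9° Ω.
Step 5 — Source phasor: V = 10∠-90.0° V = 0 - j10 V.
Step 6 — Ohm's law: I = V / Z_total = (0 - j10) / (18 + j9.951) = -0.2352 - j0.4255 A.
Step 7 — Convert to polar: |I| = 0.4862 A, ∠I = -118.9°.

I = 0.4862∠-118.9° A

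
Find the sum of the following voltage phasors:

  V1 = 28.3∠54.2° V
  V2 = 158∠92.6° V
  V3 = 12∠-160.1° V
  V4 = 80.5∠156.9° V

Step 1 — Convert each phasor to rectangular form:
  V1 = 28.3·(cos(54.2°) + j·sin(54.2°)) = 16.55 + j22.95 V
  V2 = 158·(cos(92.6°) + j·sin(92.6°)) = -7.167 + j157.8 V
  V3 = 12·(cos(-160.1°) + j·sin(-160.1°)) = -11.28 - j4.085 V
  V4 = 80.5·(cos(156.9°) + j·sin(156.9°)) = -74.05 + j31.58 V
Step 2 — Sum components: V_total = -75.94 + j208.3 V.
Step 3 — Convert to polar: |V_total| = 221.7 V, ∠V_total = 110.0°.

V_total = 221.7∠110.0° V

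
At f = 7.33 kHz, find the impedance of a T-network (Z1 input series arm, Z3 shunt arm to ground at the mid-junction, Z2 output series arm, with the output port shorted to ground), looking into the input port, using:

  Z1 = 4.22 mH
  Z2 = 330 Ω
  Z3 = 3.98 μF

Step 1 — Angular frequency: ω = 2π·f = 2π·7330 = 4.606e+04 rad/s.
Step 2 — Component impedances:
  Z1: Z = jωL = j·4.606e+04·0.00422 = 0 + j194.4 Ω
  Z2: Z = R = 330 Ω
  Z3: Z = 1/(jωC) = -j/(ω·C) = 0 - j5.455 Ω
Step 3 — With the output port shorted to ground, the output series arm Z2 runs from the junction to ground; the shunt arm Z3 also runs from the junction to ground. They appear in parallel: Z3 || Z2 = 0.09016 - j5.454 Ω.
Step 4 — Series with input arm Z1: Z_in = Z1 + (Z3 || Z2) = 0.09016 + j188.9 Ω = 188.9∠90.0° Ω.

Z = 0.09016 + j188.9 Ω = 188.9∠90.0° Ω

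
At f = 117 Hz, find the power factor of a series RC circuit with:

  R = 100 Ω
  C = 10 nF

Step 1 — Angular frequency: ω = 2π·f = 2π·117 = 735.1 rad/s.
Step 2 — Component impedances:
  R: Z = R = 100 Ω
  C: Z = 1/(jωC) = -j/(ω·C) = 0 - j1.36e+05 Ω
Step 3 — Series combination: Z_total = R + C = 100 - j1.36e+05 Ω = 1.36e+05∠-90.0° Ω.
Step 4 — Power factor: PF = cos(φ) = Re(Z)/|Z| = 100/1.3603e+05 = 0.0007351.
Step 5 — Type: Im(Z) = -1.36e+05 ⇒ leading (phase φ = -90.0°).

PF = 0.0007351 (leading, φ = -90.0°)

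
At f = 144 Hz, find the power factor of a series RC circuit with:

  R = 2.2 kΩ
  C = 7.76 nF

Step 1 — Angular frequency: ω = 2π·f = 2π·144 = 904.8 rad/s.
Step 2 — Component impedances:
  R: Z = R = 2200 Ω
  C: Z = 1/(jωC) = -j/(ω·C) = 0 - j1.424e+05 Ω
Step 3 — Series combination: Z_total = R + C = 2200 - j1.424e+05 Ω = 1.424e+05∠-89.1° Ω.
Step 4 — Power factor: PF = cos(φ) = Re(Z)/|Z| = 2200/1.4245e+05 = 0.01544.
Step 5 — Type: Im(Z) = -1.424e+05 ⇒ leading (phase φ = -89.1°).

PF = 0.01544 (leading, φ = -89.1°)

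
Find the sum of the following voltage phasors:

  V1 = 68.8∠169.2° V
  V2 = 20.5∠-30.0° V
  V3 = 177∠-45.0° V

Step 1 — Convert each phasor to rectangular form:
  V1 = 68.8·(cos(169.2°) + j·sin(169.2°)) = -67.58 + j12.89 V
  V2 = 20.5·(cos(-30.0°) + j·sin(-30.0°)) = 17.75 - j10.25 V
  V3 = 177·(cos(-45.0°) + j·sin(-45.0°)) = 125.2 - j125.2 V
Step 2 — Sum components: V_total = 75.33 - j122.5 V.
Step 3 — Convert to polar: |V_total| = 143.8 V, ∠V_total = -58.4°.

V_total = 143.8∠-58.4° V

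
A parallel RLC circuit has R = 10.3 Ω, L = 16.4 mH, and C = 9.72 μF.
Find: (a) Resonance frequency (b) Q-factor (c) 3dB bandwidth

Step 1 — Resonance: ω₀ = 1/√(LC) = 1/√(0.0164·9.72e-06) = 2505 rad/s.
Step 2 — f₀ = ω₀/(2π) = 398.6 Hz.
Step 3 — Parallel Q: Q = R/(ω₀L) = 10.3/(2505·0.0164) = 0.2508.
Step 4 — Bandwidth: Δω = ω₀/Q = 9988 rad/s; BW = Δω/(2π) = 1590 Hz.

(a) f₀ = 398.6 Hz  (b) Q = 0.2508  (c) BW = 1590 Hz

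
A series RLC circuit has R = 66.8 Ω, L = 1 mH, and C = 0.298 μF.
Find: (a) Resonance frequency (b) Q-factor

Step 1 — Resonance condition Im(Z)=0 gives ω₀ = 1/√(LC).
Step 2 — ω₀ = 1/√(0.001·2.98e-07) = 5.793e+04 rad/s.
Step 3 — f₀ = ω₀/(2π) = 9220 Hz.
Step 4 — Series Q: Q = ω₀L/R = 5.793e+04·0.001/66.8 = 0.8672.

(a) f₀ = 9220 Hz  (b) Q = 0.8672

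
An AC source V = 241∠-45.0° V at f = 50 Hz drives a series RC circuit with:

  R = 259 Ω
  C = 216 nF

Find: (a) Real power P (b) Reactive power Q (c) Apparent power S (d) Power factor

Step 1 — Angular frequency: ω = 2π·f = 2π·50 = 314.2 rad/s.
Step 2 — Component impedances:
  R: Z = R = 259 Ω
  C: Z = 1/(jωC) = -j/(ω·C) = 0 - j1.474e+04 Ω
Step 3 — Series combination: Z_total = R + C = 259 - j1.474e+04 Ω = 1.474e+04∠-89.0° Ω.
Step 4 — Source phasor: V = 241∠-45.0° V = 170.4 - j170.4 V.
Step 5 — Current: I = V / Z = 0.01176 + j0.01136 A = 0.01635∠44.0° A.
Step 6 — Complex power: S = V·I* = 0.06925 - j3.94 VA.
Step 7 — Real power: P = Re(S) = 0.06925 W.
Step 8 — Reactive power: Q = Im(S) = -3.94 VAR.
Step 9 — Apparent power: |S| = 3.941 VA.
Step 10 — Power factor: PF = P/|S| = 0.01757 (leading).

(a) P = 0.06925 W  (b) Q = -3.94 VAR  (c) S = 3.941 VA  (d) PF = 0.01757 (leading)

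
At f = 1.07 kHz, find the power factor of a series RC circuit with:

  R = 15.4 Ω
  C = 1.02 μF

Step 1 — Angular frequency: ω = 2π·f = 2π·1070 = 6723 rad/s.
Step 2 — Component impedances:
  R: Z = R = 15.4 Ω
  C: Z = 1/(jωC) = -j/(ω·C) = 0 - j145.8 Ω
Step 3 — Series combination: Z_total = R + C = 15.4 - j145.8 Ω = 146.6∠-84.0° Ω.
Step 4 — Power factor: PF = cos(φ) = Re(Z)/|Z| = 15.4/146.6 = 0.105.
Step 5 — Type: Im(Z) = -145.8 ⇒ leading (phase φ = -84.0°).

PF = 0.105 (leading, φ = -84.0°)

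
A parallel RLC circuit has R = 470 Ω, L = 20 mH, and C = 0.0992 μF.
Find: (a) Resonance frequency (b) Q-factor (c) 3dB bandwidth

Step 1 — Resonance: ω₀ = 1/√(LC) = 1/√(0.02·9.92e-08) = 2.245e+04 rad/s.
Step 2 — f₀ = ω₀/(2π) = 3573 Hz.
Step 3 — Parallel Q: Q = R/(ω₀L) = 470/(2.245e+04·0.02) = 1.047.
Step 4 — Bandwidth: Δω = ω₀/Q = 2.145e+04 rad/s; BW = Δω/(2π) = 3414 Hz.

(a) f₀ = 3573 Hz  (b) Q = 1.047  (c) BW = 3414 Hz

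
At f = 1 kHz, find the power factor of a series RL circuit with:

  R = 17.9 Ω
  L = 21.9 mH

Step 1 — Angular frequency: ω = 2π·f = 2π·1000 = 6283 rad/s.
Step 2 — Component impedances:
  R: Z = R = 17.9 Ω
  L: Z = jωL = j·6283·0.0219 = 0 + j137.6 Ω
Step 3 — Series combination: Z_total = R + L = 17.9 + j137.6 Ω = 138.8∠82.6° Ω.
Step 4 — Power factor: PF = cos(φ) = Re(Z)/|Z| = 17.9/138.8 = 0.129.
Step 5 — Type: Im(Z) = 137.6 ⇒ lagging (phase φ = 82.6°).

PF = 0.129 (lagging, φ = 82.6°)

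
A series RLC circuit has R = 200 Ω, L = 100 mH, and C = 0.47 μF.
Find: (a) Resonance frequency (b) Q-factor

Step 1 — Resonance condition Im(Z)=0 gives ω₀ = 1/√(LC).
Step 2 — ω₀ = 1/√(0.1·4.7e-07) = 4613 rad/s.
Step 3 — f₀ = ω₀/(2π) = 734.1 Hz.
Step 4 — Series Q: Q = ω₀L/R = 4613·0.1/200 = 2.306.

(a) f₀ = 734.1 Hz  (b) Q = 2.306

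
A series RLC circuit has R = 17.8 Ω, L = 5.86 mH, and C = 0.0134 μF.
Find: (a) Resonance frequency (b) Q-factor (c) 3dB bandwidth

Step 1 — Resonance: ω₀ = 1/√(LC) = 1/√(0.00586·1.34e-08) = 1.128e+05 rad/s.
Step 2 — f₀ = ω₀/(2π) = 1.796e+04 Hz.
Step 3 — Series Q: Q = ω₀L/R = 1.128e+05·0.00586/17.8 = 37.15.
Step 4 — Bandwidth: Δω = ω₀/Q = 3038 rad/s; BW = Δω/(2π) = 483.4 Hz.

(a) f₀ = 1.796e+04 Hz  (b) Q = 37.15  (c) BW = 483.4 Hz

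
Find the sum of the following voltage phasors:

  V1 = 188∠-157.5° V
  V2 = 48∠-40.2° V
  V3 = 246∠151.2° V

Step 1 — Convert each phasor to rectangular form:
  V1 = 188·(cos(-157.5°) + j·sin(-157.5°)) = -173.7 - j71.94 V
  V2 = 48·(cos(-40.2°) + j·sin(-40.2°)) = 36.66 - j30.98 V
  V3 = 246·(cos(151.2°) + j·sin(151.2°)) = -215.6 + j118.5 V
Step 2 — Sum components: V_total = -352.6 + j15.58 V.
Step 3 — Convert to polar: |V_total| = 352.9 V, ∠V_total = 177.5°.

V_total = 352.9∠177.5° V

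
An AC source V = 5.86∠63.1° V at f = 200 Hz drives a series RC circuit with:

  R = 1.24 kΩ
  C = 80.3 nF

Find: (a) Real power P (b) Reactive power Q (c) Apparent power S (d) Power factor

Step 1 — Angular frequency: ω = 2π·f = 2π·200 = 1257 rad/s.
Step 2 — Component impedances:
  R: Z = R = 1240 Ω
  C: Z = 1/(jωC) = -j/(ω·C) = 0 - j9910 Ω
Step 3 — Series combination: Z_total = R + C = 1240 - j9910 Ω = 9987∠-82.9° Ω.
Step 4 — Source phasor: V = 5.86∠63.1° V = 2.651 + j5.226 V.
Step 5 — Current: I = V / Z = -0.0004862 + j0.0003284 A = 0.0005867∠146.0° A.
Step 6 — Complex power: S = V·I* = 0.0004269 - j0.003412 VA.
Step 7 — Real power: P = Re(S) = 0.0004269 W.
Step 8 — Reactive power: Q = Im(S) = -0.003412 VAR.
Step 9 — Apparent power: |S| = 0.003438 VA.
Step 10 — Power factor: PF = P/|S| = 0.1242 (leading).

(a) P = 0.0004269 W  (b) Q = -0.003412 VAR  (c) S = 0.003438 VA  (d) PF = 0.1242 (leading)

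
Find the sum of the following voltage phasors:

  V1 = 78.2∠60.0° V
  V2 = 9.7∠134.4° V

Step 1 — Convert each phasor to rectangular form:
  V1 = 78.2·(cos(60.0°) + j·sin(60.0°)) = 39.1 + j67.72 V
  V2 = 9.7·(cos(134.4°) + j·sin(134.4°)) = -6.787 + j6.93 V
Step 2 — Sum components: V_total = 32.31 + j74.65 V.
Step 3 — Convert to polar: |V_total| = 81.35 V, ∠V_total = 66.6°.

V_total = 81.35∠66.6° V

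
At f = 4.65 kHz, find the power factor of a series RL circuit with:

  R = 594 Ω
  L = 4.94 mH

Step 1 — Angular frequency: ω = 2π·f = 2π·4650 = 2.922e+04 rad/s.
Step 2 — Component impedances:
  R: Z = R = 594 Ω
  L: Z = jωL = j·2.922e+04·0.00494 = 0 + j144.3 Ω
Step 3 — Series combination: Z_total = R + L = 594 + j144.3 Ω = 611.3∠13.7° Ω.
Step 4 — Power factor: PF = cos(φ) = Re(Z)/|Z| = 594/611.3 = 0.9717.
Step 5 — Type: Im(Z) = 144.3 ⇒ lagging (phase φ = 13.7°).

PF = 0.9717 (lagging, φ = 13.7°)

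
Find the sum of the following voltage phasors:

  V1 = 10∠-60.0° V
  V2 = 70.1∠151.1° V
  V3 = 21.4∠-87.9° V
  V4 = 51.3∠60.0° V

Step 1 — Convert each phasor to rectangular form:
  V1 = 10·(cos(-60.0°) + j·sin(-60.0°)) = 5 - j8.66 V
  V2 = 70.1·(cos(151.1°) + j·sin(151.1°)) = -61.37 + j33.88 V
  V3 = 21.4·(cos(-87.9°) + j·sin(-87.9°)) = 0.7842 - j21.39 V
  V4 = 51.3·(cos(60.0°) + j·sin(60.0°)) = 25.65 + j44.43 V
Step 2 — Sum components: V_total = -29.94 + j48.26 V.
Step 3 — Convert to polar: |V_total| = 56.79 V, ∠V_total = 121.8°.

V_total = 56.79∠121.8° V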